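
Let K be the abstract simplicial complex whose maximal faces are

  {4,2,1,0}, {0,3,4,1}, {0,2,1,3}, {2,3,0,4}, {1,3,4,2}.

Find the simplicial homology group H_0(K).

H_0 ≅ Z.

We work with the vertex ordering 0 < 1 < 2 < 3 < 4. The simplices of K, each written with vertices in increasing order, are:

  0-simplices (5): [0], [1], [2], [3], [4]
  1-simplices (10): [0,1], [0,2], [0,3], [0,4], [1,2], [1,3], [1,4], [2,3], [2,4], [3,4]
  2-simplices (10): [0,1,2], [0,1,3], [0,1,4], [0,2,3], [0,2,4], [0,3,4], [1,2,3], [1,2,4], [1,3,4], [2,3,4]
  3-simplices (5): [0,1,2,3], [0,1,2,4], [0,1,3,4], [0,2,3,4], [1,2,3,4]

giving chain groups C_0 ≅ Z^5, C_1 ≅ Z^10, C_2 ≅ Z^10, C_3 ≅ Z^5.

The boundary map ∂_1: C_1 → C_0 is given by ∂[p,q] = [q] − [p]. For instance
  ∂[1,3] = [3] − [1].
This gives a 5×10 integer matrix of rank 4; reducing to Smith normal form yields diagonal entries (1,1,1,1).

∂_2: C_2 → C_1 maps a triangle to the signed sum of its edges. For instance
  ∂[1,2,3] = [2,3] − [1,3] + [1,2],
  ∂[1,3,4] = [3,4] − [1,4] + [1,3].
This gives a 10×10 integer matrix of rank 6; reducing to Smith normal form yields diagonal entries (1,1,1,1,1,1).

The boundary map ∂_3: C_3 → C_2 sends each 3-simplex σ to the alternating sum Σ_i (−1)^i (σ with its i-th vertex removed). For instance
  ∂[0,1,2,4] = [1,2,4] − [0,2,4] + [0,1,4] − [0,1,2],
  ∂[0,1,3,4] = [1,3,4] − [0,3,4] + [0,1,4] − [0,1,3].
This gives a 10×5 integer matrix of rank 4; reducing to Smith normal form yields diagonal entries (1,1,1,1).

Now H_k = ker ∂_k / im ∂_{k+1}, so:

  H_0: rank C_0 − rank ∂_1 = 5 − 4 = 1, and the invariant factors of ∂_1 are all 1, so H_0 = Z.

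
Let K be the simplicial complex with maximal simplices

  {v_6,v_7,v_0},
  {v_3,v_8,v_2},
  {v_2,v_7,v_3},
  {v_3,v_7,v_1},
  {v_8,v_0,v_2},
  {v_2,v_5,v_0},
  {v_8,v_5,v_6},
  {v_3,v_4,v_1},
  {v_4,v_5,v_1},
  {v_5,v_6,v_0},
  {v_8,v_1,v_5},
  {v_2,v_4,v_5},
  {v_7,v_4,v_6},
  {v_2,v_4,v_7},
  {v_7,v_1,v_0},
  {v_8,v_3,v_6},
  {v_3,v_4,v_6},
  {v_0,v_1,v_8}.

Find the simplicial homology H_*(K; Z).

K has 9 vertices, 27 edges, 18 triangles.
rank ∂_0 = 0, rank ∂_1 = 8 ⇒ b_0 = 9 − 0 − 8 = 1; all invariant factors of ∂_1 are 1 so no torsion. So H_0 = Z.
rank ∂_1 = 8, rank ∂_2 = 18 ⇒ b_1 = 27 − 8 − 18 = 1; ∂_2 has invariant factor(s) [2] giving torsion. So H_1 = Z ⊕ Z/2.
rank ∂_2 = 18, rank ∂_3 = 0 ⇒ b_2 = 18 − 18 − 0 = 0. So H_2 = 0.

H_0 = Z,  H_1 = Z ⊕ Z/2,  H_2 = 0.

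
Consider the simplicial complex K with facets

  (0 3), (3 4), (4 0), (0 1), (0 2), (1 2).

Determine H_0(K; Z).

Fix the vertex order 0 < 1 < 2 < 3 < 4 and write every simplex with vertices in increasing order. Then dim K = 1 and the simplices of K are:

  0-simplices (5): [0], [1], [2], [3], [4]
  1-simplices (6): [0,1], [0,2], [0,3], [0,4], [1,2], [3,4]

Hence C_0 ≅ Z^5, C_1 ≅ Z^6.

The boundary map ∂_1: C_1 → C_0 maps an edge to its endpoints' difference, ∂[p,q] = q − p.
The resulting 5×6 matrix has rank 4, and its Smith normal form has invariant factors (1,1,1,1).

Now H_k = ker ∂_k / im ∂_{k+1}, so:

  H_0: rank C_0 − rank ∂_1 = 5 − 4 = 1, and the invariant factors of ∂_1 are all 1, so H_0 ≅ Z.

H_0 = Z.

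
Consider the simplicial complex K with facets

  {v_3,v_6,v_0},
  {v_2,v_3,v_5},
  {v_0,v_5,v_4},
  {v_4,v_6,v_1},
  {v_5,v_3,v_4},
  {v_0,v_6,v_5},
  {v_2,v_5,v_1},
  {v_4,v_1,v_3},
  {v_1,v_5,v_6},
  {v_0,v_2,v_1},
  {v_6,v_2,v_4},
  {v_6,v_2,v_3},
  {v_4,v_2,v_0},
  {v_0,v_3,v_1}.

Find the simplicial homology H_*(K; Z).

Fix the vertex order v_0 < v_1 < v_2 < v_3 < v_4 < v_5 < v_6 and write every simplex with vertices in increasing order. Then dim K = 2 and the simplices of K are:

  0-simplices (7): [v_0], [v_1], [v_2], [v_3], [v_4], [v_5], [v_6]
  1-simplices (21): (21 of them)
  2-simplices (14): (14 of them)

so the chain groups are C_0 ≅ Z^7, C_1 ≅ Z^21, C_2 ≅ Z^14.

∂_1: C_1 → C_0 is given by ∂[p,q] = [q] − [p].
As a 7×21 matrix over Z this has rank 6, with invariant factors (1,1,1,1,1,1).

Boundary ∂_2: C_2 → C_1 acts by ∂[p,q,r] = [q,r] − [p,r] + [p,q]. For instance
  ∂[v_2,v_4,v_6] = [v_4,v_6] − [v_2,v_6] + [v_2,v_4],
  ∂[v_1,v_4,v_6] = [v_4,v_6] − [v_1,v_6] + [v_1,v_4].
As a 21×14 matrix over Z this has rank 13, with invariant factors (1,1,1,1,1,1,1,1,1,1,1,1,1).

From H_k ≅ ker(∂_k) / im(∂_{k+1}) we obtain:

  H_0: rank C_0 − rank ∂_1 = 7 − 6 = 1, and the invariant factors of ∂_1 are all 1, so H_0 = Z.
  H_1: rank ker ∂_1 − rank ∂_2 = (21 − 6) − 13 = 2, and the invariant factors of ∂_2 are all 1, so H_1 = Z^2.
  H_2: rank ker ∂_2 − rank ∂_3 = (14 − 13) − 0 = 1, and there is no ∂_3, so H_2 = Z.

H_0 = Z,  H_1 = Z^2,  H_2 = Z.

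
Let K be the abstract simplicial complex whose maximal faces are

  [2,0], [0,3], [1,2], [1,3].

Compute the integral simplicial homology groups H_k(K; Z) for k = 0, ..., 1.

H_0 = Z,  H_1 = Z.

Order the vertices as 0 < 1 < 2 < 3. Listing each simplex with vertices in this order, K has dimension 1 with simplices:

  0-simplices (4): [0], [1], [2], [3]
  1-simplices (4): [0,2], [0,3], [1,2], [1,3]

so the chain groups are C_0 ≅ Z^4, C_1 ≅ Z^4.

Boundary ∂_1: C_1 → C_0 is given by ∂[p,q] = [q] − [p]. For instance
  ∂[0,3] = [3] − [0].
As a 4×4 matrix over Z this has rank 3, with invariant factors (1,1,1).

Reading off H_k = ker ∂_k / im ∂_{k+1}:

  H_0: rank C_0 − rank ∂_1 = 4 − 3 = 1, and the invariant factors of ∂_1 are all 1, so H_0 ≅ Z.
  H_1: rank ker ∂_1 − rank ∂_2 = (4 − 3) − 0 = 1, and there is no ∂_2, so H_1 ≅ Z.

As a check, the Euler characteristic is 4 − 4 = 0, which agrees with 1 − 1 = 0.
(K is a triangulation of the circle S^1.)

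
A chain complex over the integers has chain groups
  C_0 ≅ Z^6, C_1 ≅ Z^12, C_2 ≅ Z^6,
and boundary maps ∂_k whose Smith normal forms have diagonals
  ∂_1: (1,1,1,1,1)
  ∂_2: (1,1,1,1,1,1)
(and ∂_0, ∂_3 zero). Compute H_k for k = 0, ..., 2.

H_0: b_0 = 6 − 0 − 5 = 1; torsion from ∂_1 factors > 1: none. So H_0 ≅ Z.
H_1: b_1 = 12 − 5 − 6 = 1; torsion from ∂_2 factors > 1: none. So H_1 ≅ Z.
H_2: b_2 = 6 − 6 − 0 = 0; torsion from ∂_3 factors > 1: none. So H_2 ≅ 0.

H_0 ≅ Z,  H_1 ≅ Z,  H_2 = 0.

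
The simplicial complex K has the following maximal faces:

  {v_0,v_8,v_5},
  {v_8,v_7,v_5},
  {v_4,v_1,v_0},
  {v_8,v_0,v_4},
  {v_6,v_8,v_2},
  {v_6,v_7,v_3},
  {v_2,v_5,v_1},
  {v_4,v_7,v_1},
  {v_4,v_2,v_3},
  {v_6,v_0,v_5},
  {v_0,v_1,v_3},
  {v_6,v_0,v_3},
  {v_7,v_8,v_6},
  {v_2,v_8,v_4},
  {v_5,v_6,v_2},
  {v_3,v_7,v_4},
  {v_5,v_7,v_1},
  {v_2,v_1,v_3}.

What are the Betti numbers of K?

Order the vertices as v_0 < v_1 < v_2 < v_3 < v_4 < v_5 < v_6 < v_7 < v_8. Listing each simplex with vertices in this order, K has dimension 2 with simplices:

  0-simplices (9): [v_0], [v_1], [v_2], [v_3], [v_4], [v_5], [v_6], [v_7], [v_8]
  1-simplices (27): (27 of them)
  2-simplices (18): (18 of them)

so the chain groups are C_0 ≅ Z^9, C_1 ≅ Z^27, C_2 ≅ Z^18.

∂_1: C_1 → C_0 maps an edge to its endpoints' difference, ∂[p,q] = q − p.
The resulting 9×27 matrix has rank 8, and its Smith normal form has invariant factors (1,1,1,1,1,1,1,1).

The boundary map ∂_2: C_2 → C_1 sends each 2-simplex [p,q,r] to [q,r] − [p,r] + [p,q]. For instance
  ∂[v_1,v_4,v_7] = [v_4,v_7] − [v_1,v_7] + [v_1,v_4],
  ∂[v_1,v_5,v_7] = [v_5,v_7] − [v_1,v_7] + [v_1,v_5].
As a 27×18 matrix over Z this has rank 18, with invariant factors (1,1,1,1,1,1,1,1,1,1,1,1,1,1,1,1,1,2).

From H_k ≅ ker(∂_k) / im(∂_{k+1}) we obtain:

  H_0: rank C_0 − rank ∂_1 = 9 − 8 = 1, and the invariant factors of ∂_1 are all 1, so H_0 = Z.
  H_1: rank ker ∂_1 − rank ∂_2 = (27 − 8) − 18 = 1, and ∂_2 has invariant factor 2 > 1, so H_1 = Z ⊕ Z/2Z.
  H_2: rank ker ∂_2 − rank ∂_3 = (18 − 18) − 0 = 0, and there is no ∂_3, so H_2 = 0.

(K is a triangulation of the Klein bottle.)

Hence the Betti numbers are b_0 = 1, b_1 = 1, b_2 = 0.

b_0 = 1, b_1 = 1, b_2 = 0.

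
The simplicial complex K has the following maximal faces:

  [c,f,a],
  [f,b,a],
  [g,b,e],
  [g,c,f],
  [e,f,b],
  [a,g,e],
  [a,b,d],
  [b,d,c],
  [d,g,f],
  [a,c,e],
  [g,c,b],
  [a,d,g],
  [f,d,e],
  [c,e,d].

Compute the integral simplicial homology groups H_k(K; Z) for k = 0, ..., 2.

We work with the vertex ordering a < b < c < d < e < f < g. The simplices of K, each written with vertices in increasing order, are:

  0-simplices (7): a, b, c, d, e, f, g
  1-simplices (21): ab, ac, ad, ae, af, ag, bc, bd, be, bf, bg, cd, ce, cf, cg, de, df, dg, ef, eg, fg
  2-simplices (14): abd, abf, ace, acf, adg, aeg, bcd, bcg, bef, beg, cde, cfg, def, dfg

so the chain groups are C_0 ≅ Z^7, C_1 ≅ Z^21, C_2 ≅ Z^14.

∂_1: C_1 → C_0 is given by ∂[p,q] = [q] − [p].
The resulting 7×21 matrix has rank 6, and its Smith normal form has invariant factors (1,1,1,1,1,1).

Boundary ∂_2: C_2 → C_1 maps a triangle to the signed sum of its edges. For instance
  ∂def = ef − df + de,
  ∂abf = bf − af + ab.
This gives a 21×14 integer matrix of rank 13; reducing to Smith normal form yields diagonal entries (1,1,1,1,1,1,1,1,1,1,1,1,1).

Computing H_k = (kernel of ∂_k) / (image of ∂_{k+1}):

  H_0: rank C_0 − rank ∂_1 = 7 − 6 = 1, and the invariant factors of ∂_1 are all 1, so H_0 = Z.
  H_1: rank ker ∂_1 − rank ∂_2 = (21 − 6) − 13 = 2, and the invariant factors of ∂_2 are all 1, so H_1 = Z^2.
  H_2: rank ker ∂_2 − rank ∂_3 = (14 − 13) − 0 = 1, and there is no ∂_3, so H_2 = Z.

H_0 ≅ Z,  H_1 ≅ Z^2,  H_2 ≅ Z.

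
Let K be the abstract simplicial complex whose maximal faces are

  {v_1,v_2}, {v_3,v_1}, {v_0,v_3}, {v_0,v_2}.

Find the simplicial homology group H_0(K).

H_0 = Z.

Fix the vertex order v_0 < v_1 < v_2 < v_3 and write every simplex with vertices in increasing order. Then dim K = 1 and the simplices of K are:

  0-simplices (4): [v_0], [v_1], [v_2], [v_3]
  1-simplices (4): [v_0,v_2], [v_0,v_3], [v_1,v_2], [v_1,v_3]

so the chain groups are C_0 ≅ Z^4, C_1 ≅ Z^4.

The boundary map ∂_1: C_1 → C_0 sends each edge [p,q] (with p < q) to q − p.
This gives a 4×4 integer matrix of rank 3; reducing to Smith normal form yields diagonal entries (1,1,1).

Computing H_k = (kernel of ∂_k) / (image of ∂_{k+1}):

  H_0: rank C_0 − rank ∂_1 = 4 − 3 = 1, and the invariant factors of ∂_1 are all 1, so H_0 = Z.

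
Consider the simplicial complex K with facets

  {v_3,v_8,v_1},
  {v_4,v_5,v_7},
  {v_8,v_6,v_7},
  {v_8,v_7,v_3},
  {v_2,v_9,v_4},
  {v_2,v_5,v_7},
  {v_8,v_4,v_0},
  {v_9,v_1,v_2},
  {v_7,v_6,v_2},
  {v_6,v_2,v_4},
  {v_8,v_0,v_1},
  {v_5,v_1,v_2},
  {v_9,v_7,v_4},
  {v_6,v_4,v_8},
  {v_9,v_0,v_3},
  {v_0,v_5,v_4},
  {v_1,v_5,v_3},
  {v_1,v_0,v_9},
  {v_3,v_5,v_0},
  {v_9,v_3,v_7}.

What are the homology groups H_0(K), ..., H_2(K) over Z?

Take the total order v_0 < v_1 < v_2 < v_3 < v_4 < v_5 < v_6 < v_7 < v_8 < v_9 on the vertex set. Then K (dimension 2) consists of the simplices:

  0-simplices (10): [v_0], [v_1], [v_2], [v_3], [v_4], [v_5], [v_6], [v_7], [v_8], [v_9]
  1-simplices (30): (30 of them)
  2-simplices (20): (20 of them)

giving chain groups C_0 ≅ Z^10, C_1 ≅ Z^30, C_2 ≅ Z^20.

The boundary map ∂_1: C_1 → C_0 sends each edge [p,q] (with p < q) to q − p. For instance
  ∂[v_4,v_6] = [v_6] − [v_4].
This gives a 10×30 integer matrix of rank 9; reducing to Smith normal form yields diagonal entries (1,1,1,1,1,1,1,1,1).

∂_2: C_2 → C_1 acts by ∂[p,q,r] = [q,r] − [p,r] + [p,q]. For instance
  ∂[v_0,v_4,v_8] = [v_4,v_8] − [v_0,v_8] + [v_0,v_4],
  ∂[v_0,v_4,v_5] = [v_4,v_5] − [v_0,v_5] + [v_0,v_4].
As a 30×20 matrix over Z this has rank 20, with invariant factors (1,1,1,1,1,1,1,1,1,1,1,1,1,1,1,1,1,1,1,2).

From H_k ≅ ker(∂_k) / im(∂_{k+1}) we obtain:

  H_0: rank C_0 − rank ∂_1 = 10 − 9 = 1, and the invariant factors of ∂_1 are all 1, so H_0 = Z.
  H_1: rank ker ∂_1 − rank ∂_2 = (30 − 9) − 20 = 1, and ∂_2 has invariant factor 2 > 1, so H_1 = Z ⊕ Z/2Z.
  H_2: rank ker ∂_2 − rank ∂_3 = (20 − 20) − 0 = 0, and there is no ∂_3, so H_2 = 0.

(K is a triangulation of the Klein bottle.)

H_0 = Z,  H_1 = Z ⊕ Z/2Z,  H_2 = 0.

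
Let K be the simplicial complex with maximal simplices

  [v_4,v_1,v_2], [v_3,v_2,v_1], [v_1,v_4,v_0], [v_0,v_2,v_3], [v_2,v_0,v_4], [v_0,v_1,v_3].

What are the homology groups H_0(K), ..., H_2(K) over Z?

Order the vertices as v_0 < v_1 < v_2 < v_3 < v_4. Listing each simplex with vertices in this order, K has dimension 2 with simplices:

  0-simplices (5): [v_0], [v_1], [v_2], [v_3], [v_4]
  1-simplices (9): [v_0,v_1], [v_0,v_2], [v_0,v_3], [v_0,v_4], [v_1,v_2], [v_1,v_3], [v_1,v_4], [v_2,v_3], [v_2,v_4]
  2-simplices (6): [v_0,v_1,v_3], [v_0,v_1,v_4], [v_0,v_2,v_3], [v_0,v_2,v_4], [v_1,v_2,v_3], [v_1,v_2,v_4]

so the chain groups are C_0 ≅ Z^5, C_1 ≅ Z^9, C_2 ≅ Z^6.

Boundary ∂_1: C_1 → C_0 maps an edge to its endpoints' difference, ∂[p,q] = q − p. For instance
  ∂[v_0,v_4] = [v_4] − [v_0].
This gives a 5×9 integer matrix of rank 4; reducing to Smith normal form yields diagonal entries (1,1,1,1).

Boundary ∂_2: C_2 → C_1 maps a triangle to the signed sum of its edges. For instance
  ∂[v_0,v_1,v_3] = [v_1,v_3] − [v_0,v_3] + [v_0,v_1],
  ∂[v_1,v_2,v_4] = [v_2,v_4] − [v_1,v_4] + [v_1,v_2].
As a 9×6 matrix over Z this has rank 5, with invariant factors (1,1,1,1,1).

From H_k ≅ ker(∂_k) / im(∂_{k+1}) we obtain:

  H_0: rank C_0 − rank ∂_1 = 5 − 4 = 1, and the invariant factors of ∂_1 are all 1, so H_0 = Z.
  H_1: rank ker ∂_1 − rank ∂_2 = (9 − 4) − 5 = 0, and the invariant factors of ∂_2 are all 1, so H_1 = 0.
  H_2: rank ker ∂_2 − rank ∂_3 = (6 − 5) − 0 = 1, and there is no ∂_3, so H_2 = Z.

H_0 = Z,  H_1 = 0,  H_2 = Z.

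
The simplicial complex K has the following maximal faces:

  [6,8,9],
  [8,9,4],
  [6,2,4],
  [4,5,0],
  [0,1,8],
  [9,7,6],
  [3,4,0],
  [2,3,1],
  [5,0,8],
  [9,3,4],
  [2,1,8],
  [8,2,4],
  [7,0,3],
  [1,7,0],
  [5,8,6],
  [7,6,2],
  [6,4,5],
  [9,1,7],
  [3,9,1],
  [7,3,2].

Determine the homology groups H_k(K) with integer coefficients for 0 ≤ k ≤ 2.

Fix the vertex order 0 < 1 < 2 < 3 < 4 < 5 < 6 < 7 < 8 < 9 and write every simplex with vertices in increasing order. Then dim K = 2 and the simplices of K are:

  0-simplices (10): [0], [1], [2], [3], [4], [5], [6], [7], [8], [9]
  1-simplices (30): (30 of them)
  2-simplices (20): (20 of them)

giving chain groups C_0 ≅ Z^10, C_1 ≅ Z^30, C_2 ≅ Z^20.

∂_1: C_1 → C_0 is given by ∂[p,q] = [q] − [p].
The resulting 10×30 matrix has rank 9, and its Smith normal form has invariant factors (1,1,1,1,1,1,1,1,1).

The boundary map ∂_2: C_2 → C_1 acts by ∂[p,q,r] = [q,r] − [p,r] + [p,q]. For instance
  ∂[6,7,9] = [7,9] − [6,9] + [6,7],
  ∂[0,3,7] = [3,7] − [0,7] + [0,3].
As a 30×20 matrix over Z this has rank 20, with invariant factors (1,1,1,1,1,1,1,1,1,1,1,1,1,1,1,1,1,1,1,2).

Reading off H_k = ker ∂_k / im ∂_{k+1}:

  H_0: rank C_0 − rank ∂_1 = 10 − 9 = 1, and the invariant factors of ∂_1 are all 1, so H_0 ≅ Z.
  H_1: rank ker ∂_1 − rank ∂_2 = (30 − 9) − 20 = 1, and ∂_2 has invariant factor 2 > 1, so H_1 ≅ Z ⊕ Z/2Z.
  H_2: rank ker ∂_2 − rank ∂_3 = (20 − 20) − 0 = 0, and there is no ∂_3, so H_2 ≅ 0.

As a check, the Euler characteristic is 10 − 30 + 20 = 0, which agrees with 1 − 1 + 0 = 0.

H_0 ≅ Z,  H_1 ≅ Z ⊕ Z/2Z,  H_2 = 0.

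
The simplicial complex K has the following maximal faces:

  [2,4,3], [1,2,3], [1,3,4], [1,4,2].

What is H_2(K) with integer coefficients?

H_2 = Z.

Take the total order 1 < 2 < 3 < 4 on the vertex set. Then K (dimension 2) consists of the simplices:

  0-simplices (4): [1], [2], [3], [4]
  1-simplices (6): [1,2], [1,3], [1,4], [2,3], [2,4], [3,4]
  2-simplices (4): [1,2,3], [1,2,4], [1,3,4], [2,3,4]

Hence C_0 ≅ Z^4, C_1 ≅ Z^6, C_2 ≅ Z^4.

Boundary ∂_1: C_1 → C_0 is given by ∂[p,q] = [q] − [p]. For instance
  ∂[2,4] = [4] − [2].
As a 4×6 matrix over Z this has rank 3, with invariant factors (1,1,1).

Boundary ∂_2: C_2 → C_1 acts by ∂[p,q,r] = [q,r] − [p,r] + [p,q]. For instance
  ∂[2,3,4] = [3,4] − [2,4] + [2,3],
  ∂[1,2,4] = [2,4] − [1,4] + [1,2].
This gives a 6×4 integer matrix of rank 3; reducing to Smith normal form yields diagonal entries (1,1,1).

Now H_k = ker ∂_k / im ∂_{k+1}, so:

  H_2: rank ker ∂_2 − rank ∂_3 = (4 − 3) − 0 = 1, and there is no ∂_3, so H_2 ≅ Z.

(K is a triangulation of the 2-sphere S^2.)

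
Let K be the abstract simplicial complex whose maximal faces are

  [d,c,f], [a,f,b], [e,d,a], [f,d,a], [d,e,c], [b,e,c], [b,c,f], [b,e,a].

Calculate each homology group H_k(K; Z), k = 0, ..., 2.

Fix the vertex order a < b < c < d < e < f and write every simplex with vertices in increasing order. Then dim K = 2 and the simplices of K are:

  0-simplices (6): a, b, c, d, e, f
  1-simplices (12): ab, ad, ae, af, bc, be, bf, cd, ce, cf, de, df
  2-simplices (8): abe, abf, ade, adf, bce, bcf, cde, cdf

so the chain groups are C_0 ≅ Z^6, C_1 ≅ Z^12, C_2 ≅ Z^8.

∂_1: C_1 → C_0 sends each edge [p,q] (with p < q) to q − p.
This gives a 6×12 integer matrix of rank 5; reducing to Smith normal form yields diagonal entries (1,1,1,1,1).

∂_2: C_2 → C_1 sends each 2-simplex [p,q,r] to [q,r] − [p,r] + [p,q]. For instance
  ∂bcf = cf − bf + bc,
  ∂adf = df − af + ad.
As a 12×8 matrix over Z this has rank 7, with invariant factors (1,1,1,1,1,1,1).

Now H_k = ker ∂_k / im ∂_{k+1}, so:

  H_0: rank C_0 − rank ∂_1 = 6 − 5 = 1, and the invariant factors of ∂_1 are all 1, so H_0 ≅ Z.
  H_1: rank ker ∂_1 − rank ∂_2 = (12 − 5) − 7 = 0, and the invariant factors of ∂_2 are all 1, so H_1 ≅ 0.
  H_2: rank ker ∂_2 − rank ∂_3 = (8 − 7) − 0 = 1, and there is no ∂_3, so H_2 ≅ Z.

H_0 ≅ Z,  H_1 = 0,  H_2 ≅ Z.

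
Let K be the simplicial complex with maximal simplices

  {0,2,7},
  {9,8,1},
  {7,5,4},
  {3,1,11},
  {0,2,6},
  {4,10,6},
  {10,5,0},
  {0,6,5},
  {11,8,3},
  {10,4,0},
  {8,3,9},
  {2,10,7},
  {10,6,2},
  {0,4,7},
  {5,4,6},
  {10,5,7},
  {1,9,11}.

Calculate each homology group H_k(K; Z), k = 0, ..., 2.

We work with the vertex ordering 0 < 1 < 2 < 3 < 4 < 5 < 6 < 7 < 8 < 9 < 10 < 11. The simplices of K, each written with vertices in increasing order, are:

  0-simplices (12): [0], [1], [2], [3], [4], [5], [6], [7], [8], [9], [10], [11]
  1-simplices (28): (28 of them)
  2-simplices (17): [0,2,6], [0,2,7], [0,4,7], [0,4,10], [0,5,6], [0,5,10], [1,3,11], [1,8,9], [1,9,11], [2,6,10], [2,7,10], [3,8,9], [3,8,11], [4,5,6], [4,5,7], [4,6,10], [5,7,10]

so the chain groups are C_0 ≅ Z^12, C_1 ≅ Z^28, C_2 ≅ Z^17.

∂_1: C_1 → C_0 maps an edge to its endpoints' difference, ∂[p,q] = q − p. For instance
  ∂[4,6] = [6] − [4].
The resulting 12×28 matrix has rank 10, and its Smith normal form has invariant factors (1,1,1,1,1,1,1,1,1,1).

The boundary map ∂_2: C_2 → C_1 maps a triangle to the signed sum of its edges. For instance
  ∂[0,5,6] = [5,6] − [0,6] + [0,5],
  ∂[2,7,10] = [7,10] − [2,10] + [2,7].
The 28×17 boundary matrix has rank 17 and Smith normal form diag(1,1,1,1,1,1,1,1,1,1,1,1,1,1,1,1,2).

From H_k ≅ ker(∂_k) / im(∂_{k+1}) we obtain:

  H_0: rank C_0 − rank ∂_1 = 12 − 10 = 2, and the invariant factors of ∂_1 are all 1, so H_0 ≅ Z^2.
  H_1: rank ker ∂_1 − rank ∂_2 = (28 − 10) − 17 = 1, and ∂_2 has invariant factor 2 > 1, so H_1 ≅ Z ⊕ Z_2.
  H_2: rank ker ∂_2 − rank ∂_3 = (17 − 17) − 0 = 0, and there is no ∂_3, so H_2 ≅ 0.

As a check, the Euler characteristic is 12 − 28 + 17 = 1, which agrees with 2 − 1 + 0 = 1.

H_0 = Z^2,  H_1 = Z ⊕ Z_2,  H_2 = 0.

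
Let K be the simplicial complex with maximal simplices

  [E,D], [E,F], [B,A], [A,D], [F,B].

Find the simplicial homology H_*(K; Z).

We work with the vertex ordering A < B < D < E < F. The simplices of K, each written with vertices in increasing order, are:

  0-simplices (5): A, B, D, E, F
  1-simplices (5): AB, AD, BF, DE, EF

Hence C_0 ≅ Z^5, C_1 ≅ Z^5.

The boundary map ∂_1: C_1 → C_0 maps an edge to its endpoints' difference, ∂[p,q] = q − p. For instance
  ∂AB = B − A.
The 5×5 boundary matrix has rank 4 and Smith normal form diag(1,1,1,1).

Now H_k = ker ∂_k / im ∂_{k+1}, so:

  H_0: rank C_0 − rank ∂_1 = 5 − 4 = 1, and the invariant factors of ∂_1 are all 1, so H_0 ≅ Z.
  H_1: rank ker ∂_1 − rank ∂_2 = (5 − 4) − 0 = 1, and there is no ∂_2, so H_1 ≅ Z.

As a check, the Euler characteristic is 5 − 5 = 0, which agrees with 1 − 1 = 0.

H_0 ≅ Z,  H_1 ≅ Z.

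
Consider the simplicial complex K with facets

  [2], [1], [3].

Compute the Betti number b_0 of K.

b_0 = 3.

K has 3 vertices.
rank ∂_0 = 0, rank ∂_1 = 0 ⇒ b_0 = 3 − 0 − 0 = 3. So H_0 ≅ Z^3.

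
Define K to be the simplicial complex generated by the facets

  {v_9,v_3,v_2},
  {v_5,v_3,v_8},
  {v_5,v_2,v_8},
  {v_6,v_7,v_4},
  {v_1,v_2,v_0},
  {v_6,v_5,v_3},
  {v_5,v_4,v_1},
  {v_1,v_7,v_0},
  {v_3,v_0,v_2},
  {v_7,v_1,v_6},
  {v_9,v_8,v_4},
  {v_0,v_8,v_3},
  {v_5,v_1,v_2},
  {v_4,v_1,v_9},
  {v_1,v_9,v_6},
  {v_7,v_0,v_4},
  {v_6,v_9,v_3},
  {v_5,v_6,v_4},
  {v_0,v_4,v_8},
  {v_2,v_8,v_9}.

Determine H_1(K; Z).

H_1 ≅ Z ⊕ Z/2.

Fix the vertex order v_0 < v_1 < v_2 < v_3 < v_4 < v_5 < v_6 < v_7 < v_8 < v_9 and write every simplex with vertices in increasing order. Then dim K = 2 and the simplices of K are:

  0-simplices (10): [v_0], [v_1], [v_2], [v_3], [v_4], [v_5], [v_6], [v_7], [v_8], [v_9]
  1-simplices (30): (30 of them)
  2-simplices (20): (20 of them)

giving chain groups C_0 ≅ Z^10, C_1 ≅ Z^30, C_2 ≅ Z^20.

∂_1: C_1 → C_0 sends each edge [p,q] (with p < q) to q − p. For instance
  ∂[v_0,v_7] = [v_7] − [v_0].
As a 10×30 matrix over Z this has rank 9, with invariant factors (1,1,1,1,1,1,1,1,1).

∂_2: C_2 → C_1 acts by ∂[p,q,r] = [q,r] − [p,r] + [p,q]. For instance
  ∂[v_0,v_1,v_7] = [v_1,v_7] − [v_0,v_7] + [v_0,v_1],
  ∂[v_2,v_8,v_9] = [v_8,v_9] − [v_2,v_9] + [v_2,v_8].
The resulting 30×20 matrix has rank 20, and its Smith normal form has invariant factors (1,1,1,1,1,1,1,1,1,1,1,1,1,1,1,1,1,1,1,2).

Now H_k = ker ∂_k / im ∂_{k+1}, so:

  H_1: rank ker ∂_1 − rank ∂_2 = (30 − 9) − 20 = 1, and ∂_2 has invariant factor 2 > 1, so H_1 ≅ Z ⊕ Z/2.

(K is a triangulation of the Klein bottle.)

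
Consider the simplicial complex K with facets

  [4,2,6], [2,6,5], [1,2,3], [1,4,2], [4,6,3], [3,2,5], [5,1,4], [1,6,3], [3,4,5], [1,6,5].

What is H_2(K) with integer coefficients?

H_2 ≅ 0.

K has 6 vertices, 15 edges, 10 triangles.
rank ∂_2 = 10, rank ∂_3 = 0 ⇒ b_2 = 10 − 10 − 0 = 0. So H_2 = 0.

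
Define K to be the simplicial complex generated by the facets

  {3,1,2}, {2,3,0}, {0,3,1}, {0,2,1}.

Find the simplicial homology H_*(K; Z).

We work with the vertex ordering 0 < 1 < 2 < 3. The simplices of K, each written with vertices in increasing order, are:

  0-simplices (4): [0], [1], [2], [3]
  1-simplices (6): [0,1], [0,2], [0,3], [1,2], [1,3], [2,3]
  2-simplices (4): [0,1,2], [0,1,3], [0,2,3], [1,2,3]

Hence C_0 ≅ Z^4, C_1 ≅ Z^6, C_2 ≅ Z^4.

The boundary map ∂_1: C_1 → C_0 is given by ∂[p,q] = [q] − [p]. For instance
  ∂[0,1] = [1] − [0].
This gives a 4×6 integer matrix of rank 3; reducing to Smith normal form yields diagonal entries (1,1,1).

The boundary map ∂_2: C_2 → C_1 maps a triangle to the signed sum of its edges. For instance
  ∂[0,1,3] = [1,3] − [0,3] + [0,1],
  ∂[0,1,2] = [1,2] − [0,2] + [0,1].
This gives a 6×4 integer matrix of rank 3; reducing to Smith normal form yields diagonal entries (1,1,1).

From H_k ≅ ker(∂_k) / im(∂_{k+1}) we obtain:

  H_0: rank C_0 − rank ∂_1 = 4 − 3 = 1, and the invariant factors of ∂_1 are all 1, so H_0 = Z.
  H_1: rank ker ∂_1 − rank ∂_2 = (6 − 3) − 3 = 0, and the invariant factors of ∂_2 are all 1, so H_1 = 0.
  H_2: rank ker ∂_2 − rank ∂_3 = (4 − 3) − 0 = 1, and there is no ∂_3, so H_2 = Z.

(K is a triangulation of the 2-sphere S^2.)

H_0 ≅ Z,  H_1 = 0,  H_2 ≅ Z.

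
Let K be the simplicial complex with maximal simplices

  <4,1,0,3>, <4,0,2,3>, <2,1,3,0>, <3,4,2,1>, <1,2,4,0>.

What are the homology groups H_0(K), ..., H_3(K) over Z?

H_0 = Z,  H_1 = 0,  H_2 = 0,  H_3 = Z.

Fix the vertex order 0 < 1 < 2 < 3 < 4 and write every simplex with vertices in increasing order. Then dim K = 3 and the simplices of K are:

  0-simplices (5): [0], [1], [2], [3], [4]
  1-simplices (10): [0,1], [0,2], [0,3], [0,4], [1,2], [1,3], [1,4], [2,3], [2,4], [3,4]
  2-simplices (10): [0,1,2], [0,1,3], [0,1,4], [0,2,3], [0,2,4], [0,3,4], [1,2,3], [1,2,4], [1,3,4], [2,3,4]
  3-simplices (5): [0,1,2,3], [0,1,2,4], [0,1,3,4], [0,2,3,4], [1,2,3,4]

so the chain groups are C_0 ≅ Z^5, C_1 ≅ Z^10, C_2 ≅ Z^10, C_3 ≅ Z^5.

The boundary map ∂_1: C_1 → C_0 maps an edge to its endpoints' difference, ∂[p,q] = q − p.
The resulting 5×10 matrix has rank 4, and its Smith normal form has invariant factors (1,1,1,1).

∂_2: C_2 → C_1 acts by ∂[p,q,r] = [q,r] − [p,r] + [p,q]. For instance
  ∂[1,2,3] = [2,3] − [1,3] + [1,2],
  ∂[2,3,4] = [3,4] − [2,4] + [2,3].
This gives a 10×10 integer matrix of rank 6; reducing to Smith normal form yields diagonal entries (1,1,1,1,1,1).

Boundary ∂_3: C_3 → C_2 sends each 3-simplex σ to the alternating sum Σ_i (−1)^i (σ with its i-th vertex removed). For instance
  ∂[0,1,3,4] = [1,3,4] − [0,3,4] + [0,1,4] − [0,1,3],
  ∂[0,1,2,4] = [1,2,4] − [0,2,4] + [0,1,4] − [0,1,2].
The resulting 10×5 matrix has rank 4, and its Smith normal form has invariant factors (1,1,1,1).

Computing H_k = (kernel of ∂_k) / (image of ∂_{k+1}):

  H_0: rank C_0 − rank ∂_1 = 5 − 4 = 1, and the invariant factors of ∂_1 are all 1, so H_0 ≅ Z.
  H_1: rank ker ∂_1 − rank ∂_2 = (10 − 4) − 6 = 0, and the invariant factors of ∂_2 are all 1, so H_1 ≅ 0.
  H_2: rank ker ∂_2 − rank ∂_3 = (10 − 6) − 4 = 0, and the invariant factors of ∂_3 are all 1, so H_2 ≅ 0.
  H_3: rank ker ∂_3 − rank ∂_4 = (5 − 4) − 0 = 1, and there is no ∂_4, so H_3 ≅ Z.

(K is a triangulation of the 3-sphere S^3.)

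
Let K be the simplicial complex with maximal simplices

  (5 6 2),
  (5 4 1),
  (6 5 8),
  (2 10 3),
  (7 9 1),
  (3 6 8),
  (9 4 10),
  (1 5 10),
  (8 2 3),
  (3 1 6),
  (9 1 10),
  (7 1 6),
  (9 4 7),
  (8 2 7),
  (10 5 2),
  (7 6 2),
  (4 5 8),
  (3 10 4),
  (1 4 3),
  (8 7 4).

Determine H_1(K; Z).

Fix the vertex order 1 < 2 < 3 < 4 < 5 < 6 < 7 < 8 < 9 < 10 and write every simplex with vertices in increasing order. Then dim K = 2 and the simplices of K are:

  0-simplices (10): [1], [2], [3], [4], [5], [6], [7], [8], [9], [10]
  1-simplices (30): (30 of them)
  2-simplices (20): (20 of them)

so the chain groups are C_0 ≅ Z^10, C_1 ≅ Z^30, C_2 ≅ Z^20.

∂_1: C_1 → C_0 maps an edge to its endpoints' difference, ∂[p,q] = q − p.
This gives a 10×30 integer matrix of rank 9; reducing to Smith normal form yields diagonal entries (1,1,1,1,1,1,1,1,1).

∂_2: C_2 → C_1 acts by ∂[p,q,r] = [q,r] − [p,r] + [p,q]. For instance
  ∂[4,9,10] = [9,10] − [4,10] + [4,9],
  ∂[2,5,10] = [5,10] − [2,10] + [2,5].
The 30×20 boundary matrix has rank 20 and Smith normal form diag(1,1,1,1,1,1,1,1,1,1,1,1,1,1,1,1,1,1,1,2).

From H_k ≅ ker(∂_k) / im(∂_{k+1}) we obtain:

  H_1: rank ker ∂_1 − rank ∂_2 = (30 − 9) − 20 = 1, and ∂_2 has invariant factor 2 > 1, so H_1 ≅ Z ⊕ Z/2.

H_1 ≅ Z ⊕ Z/2.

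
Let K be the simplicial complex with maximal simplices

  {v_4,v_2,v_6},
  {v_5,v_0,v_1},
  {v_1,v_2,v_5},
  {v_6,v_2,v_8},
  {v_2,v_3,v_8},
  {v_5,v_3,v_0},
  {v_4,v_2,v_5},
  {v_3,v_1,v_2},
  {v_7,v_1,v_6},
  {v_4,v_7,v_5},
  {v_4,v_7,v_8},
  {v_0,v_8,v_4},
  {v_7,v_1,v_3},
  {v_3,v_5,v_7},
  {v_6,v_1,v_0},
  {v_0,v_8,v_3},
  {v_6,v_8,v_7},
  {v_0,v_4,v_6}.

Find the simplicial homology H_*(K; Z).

Fix the vertex order v_0 < v_1 < v_2 < v_3 < v_4 < v_5 < v_6 < v_7 < v_8 and write every simplex with vertices in increasing order. Then dim K = 2 and the simplices of K are:

  0-simplices (9): [v_0], [v_1], [v_2], [v_3], [v_4], [v_5], [v_6], [v_7], [v_8]
  1-simplices (27): (27 of them)
  2-simplices (18): (18 of them)

giving chain groups C_0 ≅ Z^9, C_1 ≅ Z^27, C_2 ≅ Z^18.

Boundary ∂_1: C_1 → C_0 is given by ∂[p,q] = [q] − [p]. For instance
  ∂[v_0,v_3] = [v_3] − [v_0].
The resulting 9×27 matrix has rank 8, and its Smith normal form has invariant factors (1,1,1,1,1,1,1,1).

The boundary map ∂_2: C_2 → C_1 acts by ∂[p,q,r] = [q,r] − [p,r] + [p,q]. For instance
  ∂[v_4,v_7,v_8] = [v_7,v_8] − [v_4,v_8] + [v_4,v_7],
  ∂[v_0,v_3,v_8] = [v_3,v_8] − [v_0,v_8] + [v_0,v_3].
This gives a 27×18 integer matrix of rank 18; reducing to Smith normal form yields diagonal entries (1,1,1,1,1,1,1,1,1,1,1,1,1,1,1,1,1,2).

Reading off H_k = ker ∂_k / im ∂_{k+1}:

  H_0: rank C_0 − rank ∂_1 = 9 − 8 = 1, and the invariant factors of ∂_1 are all 1, so H_0 = Z.
  H_1: rank ker ∂_1 − rank ∂_2 = (27 − 8) − 18 = 1, and ∂_2 has invariant factor 2 > 1, so H_1 = Z ⊕ Z/2.
  H_2: rank ker ∂_2 − rank ∂_3 = (18 − 18) − 0 = 0, and there is no ∂_3, so H_2 = 0.

(K is a triangulation of the Klein bottle.)

H_0 ≅ Z,  H_1 ≅ Z ⊕ Z/2,  H_2 = 0.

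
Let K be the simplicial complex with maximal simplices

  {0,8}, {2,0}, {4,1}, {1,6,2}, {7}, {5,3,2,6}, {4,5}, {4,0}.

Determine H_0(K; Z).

Take the total order 0 < 1 < 2 < 3 < 4 < 5 < 6 < 7 < 8 on the vertex set. Then K (dimension 3) consists of the simplices:

  0-simplices (9): [0], [1], [2], [3], [4], [5], [6], [7], [8]
  1-simplices (13): [0,2], [0,4], [0,8], [1,2], [1,4], [1,6], [2,3], [2,5], [2,6], [3,5], [3,6], [4,5], [5,6]
  2-simplices (5): [1,2,6], [2,3,5], [2,3,6], [2,5,6], [3,5,6]
  3-simplices (1): [2,3,5,6]

giving chain groups C_0 ≅ Z^9, C_1 ≅ Z^13, C_2 ≅ Z^5, C_3 ≅ Z^1.

∂_1: C_1 → C_0 maps an edge to its endpoints' difference, ∂[p,q] = q − p. For instance
  ∂[0,4] = [4] − [0].
The 9×13 boundary matrix has rank 7 and Smith normal form diag(1,1,1,1,1,1,1).

∂_2: C_2 → C_1 sends each 2-simplex [p,q,r] to [q,r] − [p,r] + [p,q]. For instance
  ∂[3,5,6] = [5,6] − [3,6] + [3,5],
  ∂[2,3,5] = [3,5] − [2,5] + [2,3].
The 13×5 boundary matrix has rank 4 and Smith normal form diag(1,1,1,1).

∂_3: C_3 → C_2 sends each 3-simplex σ to the alternating sum Σ_i (−1)^i (σ with its i-th vertex removed). For instance
  ∂[2,3,5,6] = [3,5,6] − [2,5,6] + [2,3,6] − [2,3,5].
This gives a 5×1 integer matrix of rank 1; reducing to Smith normal form yields diagonal entries (1).

Now H_k = ker ∂_k / im ∂_{k+1}, so:

  H_0: rank C_0 − rank ∂_1 = 9 − 7 = 2, and the invariant factors of ∂_1 are all 1, so H_0 ≅ Z^2.

H_0 = Z^2.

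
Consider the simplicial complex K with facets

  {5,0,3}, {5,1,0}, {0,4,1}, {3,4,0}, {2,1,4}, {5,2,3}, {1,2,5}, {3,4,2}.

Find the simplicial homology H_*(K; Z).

H_0 = Z,  H_1 = 0,  H_2 = Z.

Order the vertices as 0 < 1 < 2 < 3 < 4 < 5. Listing each simplex with vertices in this order, K has dimension 2 with simplices:

  0-simplices (6): [0], [1], [2], [3], [4], [5]
  1-simplices (12): [0,1], [0,3], [0,4], [0,5], [1,2], [1,4], [1,5], [2,3], [2,4], [2,5], [3,4], [3,5]
  2-simplices (8): [0,1,4], [0,1,5], [0,3,4], [0,3,5], [1,2,4], [1,2,5], [2,3,4], [2,3,5]

Hence C_0 ≅ Z^6, C_1 ≅ Z^12, C_2 ≅ Z^8.

∂_1: C_1 → C_0 is given by ∂[p,q] = [q] − [p].
As a 6×12 matrix over Z this has rank 5, with invariant factors (1,1,1,1,1).

Boundary ∂_2: C_2 → C_1 maps a triangle to the signed sum of its edges. For instance
  ∂[0,3,5] = [3,5] − [0,5] + [0,3],
  ∂[1,2,5] = [2,5] − [1,5] + [1,2].
The 12×8 boundary matrix has rank 7 and Smith normal form diag(1,1,1,1,1,1,1).

Now H_k = ker ∂_k / im ∂_{k+1}, so:

  H_0: rank C_0 − rank ∂_1 = 6 − 5 = 1, and the invariant factors of ∂_1 are all 1, so H_0 = Z.
  H_1: rank ker ∂_1 − rank ∂_2 = (12 − 5) − 7 = 0, and the invariant factors of ∂_2 are all 1, so H_1 = 0.
  H_2: rank ker ∂_2 − rank ∂_3 = (8 − 7) − 0 = 1, and there is no ∂_3, so H_2 = Z.

As a check, the Euler characteristic is 6 − 12 + 8 = 2, which agrees with 1 − 0 + 1 = 2.
(K is a triangulation of the 2-sphere S^2.)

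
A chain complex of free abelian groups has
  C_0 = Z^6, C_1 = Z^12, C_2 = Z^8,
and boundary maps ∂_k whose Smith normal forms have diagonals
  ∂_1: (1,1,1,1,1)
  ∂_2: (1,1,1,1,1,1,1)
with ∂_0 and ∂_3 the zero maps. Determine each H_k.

H_0 ≅ Z,  H_1 = 0,  H_2 ≅ Z.

H_0: b_0 = 6 − 0 − 5 = 1; torsion from ∂_1 factors > 1: none. So H_0 ≅ Z.
H_1: b_1 = 12 − 5 − 7 = 0; torsion from ∂_2 factors > 1: none. So H_1 ≅ 0.
H_2: b_2 = 8 − 7 − 0 = 1; torsion from ∂_3 factors > 1: none. So H_2 ≅ Z.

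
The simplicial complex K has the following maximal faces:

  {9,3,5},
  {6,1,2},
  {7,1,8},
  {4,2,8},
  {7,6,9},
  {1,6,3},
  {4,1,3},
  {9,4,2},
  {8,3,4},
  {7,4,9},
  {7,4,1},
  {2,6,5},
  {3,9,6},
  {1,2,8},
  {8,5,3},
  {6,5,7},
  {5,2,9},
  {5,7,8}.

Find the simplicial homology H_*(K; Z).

Order the vertices as 1 < 2 < 3 < 4 < 5 < 6 < 7 < 8 < 9. Listing each simplex with vertices in this order, K has dimension 2 with simplices:

  0-simplices (9): [1], [2], [3], [4], [5], [6], [7], [8], [9]
  1-simplices (27): (27 of them)
  2-simplices (18): [1,2,6], [1,2,8], [1,3,4], [1,3,6], [1,4,7], [1,7,8], [2,4,8], [2,4,9], [2,5,6], [2,5,9], [3,4,8], [3,5,8], [3,5,9], [3,6,9], [4,7,9], [5,6,7], [5,7,8], [6,7,9]

giving chain groups C_0 ≅ Z^9, C_1 ≅ Z^27, C_2 ≅ Z^18.

The boundary map ∂_1: C_1 → C_0 maps an edge to its endpoints' difference, ∂[p,q] = q − p.
As a 9×27 matrix over Z this has rank 8, with invariant factors (1,1,1,1,1,1,1,1).

∂_2: C_2 → C_1 maps a triangle to the signed sum of its edges. For instance
  ∂[1,2,6] = [2,6] − [1,6] + [1,2],
  ∂[3,5,8] = [5,8] − [3,8] + [3,5].
As a 27×18 matrix over Z this has rank 18, with invariant factors (1,1,1,1,1,1,1,1,1,1,1,1,1,1,1,1,1,2).

From H_k ≅ ker(∂_k) / im(∂_{k+1}) we obtain:

  H_0: rank C_0 − rank ∂_1 = 9 − 8 = 1, and the invariant factors of ∂_1 are all 1, so H_0 ≅ Z.
  H_1: rank ker ∂_1 − rank ∂_2 = (27 − 8) − 18 = 1, and ∂_2 has invariant factor 2 > 1, so H_1 ≅ Z ⊕ Z/2Z.
  H_2: rank ker ∂_2 − rank ∂_3 = (18 − 18) − 0 = 0, and there is no ∂_3, so H_2 ≅ 0.

(K is a triangulation of the Klein bottle.)

H_0 = Z,  H_1 = Z ⊕ Z/2Z,  H_2 = 0.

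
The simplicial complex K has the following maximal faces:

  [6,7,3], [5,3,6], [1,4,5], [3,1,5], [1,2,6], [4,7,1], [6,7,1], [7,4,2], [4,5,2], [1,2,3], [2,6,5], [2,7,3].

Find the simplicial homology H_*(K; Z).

Order the vertices as 1 < 2 < 3 < 4 < 5 < 6 < 7. Listing each simplex with vertices in this order, K has dimension 2 with simplices:

  0-simplices (7): [1], [2], [3], [4], [5], [6], [7]
  1-simplices (18): [1,2], [1,3], [1,4], [1,5], [1,6], [1,7], [2,3], [2,4], [2,5], [2,6], [2,7], [3,5], [3,6], [3,7], [4,5], [4,7], [5,6], [6,7]
  2-simplices (12): [1,2,3], [1,2,6], [1,3,5], [1,4,5], [1,4,7], [1,6,7], [2,3,7], [2,4,5], [2,4,7], [2,5,6], [3,5,6], [3,6,7]

giving chain groups C_0 ≅ Z^7, C_1 ≅ Z^18, C_2 ≅ Z^12.

∂_1: C_1 → C_0 sends each edge [p,q] (with p < q) to q − p.
This gives a 7×18 integer matrix of rank 6; reducing to Smith normal form yields diagonal entries (1,1,1,1,1,1).

∂_2: C_2 → C_1 sends each 2-simplex [p,q,r] to [q,r] − [p,r] + [p,q]. For instance
  ∂[2,3,7] = [3,7] − [2,7] + [2,3],
  ∂[1,6,7] = [6,7] − [1,7] + [1,6].
The resulting 18×12 matrix has rank 12, and its Smith normal form has invariant factors (1,1,1,1,1,1,1,1,1,1,1,2).

Reading off H_k = ker ∂_k / im ∂_{k+1}:

  H_0: rank C_0 − rank ∂_1 = 7 − 6 = 1, and the invariant factors of ∂_1 are all 1, so H_0 = Z.
  H_1: rank ker ∂_1 − rank ∂_2 = (18 − 6) − 12 = 0, and ∂_2 has invariant factor 2 > 1, so H_1 = Z/2.
  H_2: rank ker ∂_2 − rank ∂_3 = (12 − 12) − 0 = 0, and there is no ∂_3, so H_2 = 0.

As a check, the Euler characteristic is 7 − 18 + 12 = 1, which agrees with 1 − 0 + 0 = 1.

H_0 = Z,  H_1 = Z/2,  H_2 = 0.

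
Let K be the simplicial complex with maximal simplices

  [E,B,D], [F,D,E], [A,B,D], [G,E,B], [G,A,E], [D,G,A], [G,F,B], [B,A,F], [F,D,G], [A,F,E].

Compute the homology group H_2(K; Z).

H_2 ≅ 0.

Take the total order A < B < D < E < F < G on the vertex set. Then K (dimension 2) consists of the simplices:

  0-simplices (6): A, B, D, E, F, G
  1-simplices (15): AB, AD, AE, AF, AG, BD, BE, BF, BG, DE, DF, DG, EF, EG, FG
  2-simplices (10): ABD, ABF, ADG, AEF, AEG, BDE, BEG, BFG, DEF, DFG

so the chain groups are C_0 ≅ Z^6, C_1 ≅ Z^15, C_2 ≅ Z^10.

The boundary map ∂_1: C_1 → C_0 maps an edge to its endpoints' difference, ∂[p,q] = q − p.
As a 6×15 matrix over Z this has rank 5, with invariant factors (1,1,1,1,1).

∂_2: C_2 → C_1 sends each 2-simplex [p,q,r] to [q,r] − [p,r] + [p,q]. For instance
  ∂ADG = DG − AG + AD,
  ∂BDE = DE − BE + BD.
The resulting 15×10 matrix has rank 10, and its Smith normal form has invariant factors (1,1,1,1,1,1,1,1,1,2).

From H_k ≅ ker(∂_k) / im(∂_{k+1}) we obtain:

  H_2: rank ker ∂_2 − rank ∂_3 = (10 − 10) − 0 = 0, and there is no ∂_3, so H_2 = 0.

(K is a triangulation of the real projective plane RP^2.)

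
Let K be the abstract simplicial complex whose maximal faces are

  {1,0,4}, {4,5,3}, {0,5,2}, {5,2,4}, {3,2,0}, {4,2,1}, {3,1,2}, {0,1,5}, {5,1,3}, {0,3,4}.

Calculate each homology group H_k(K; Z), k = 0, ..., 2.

We work with the vertex ordering 0 < 1 < 2 < 3 < 4 < 5. The simplices of K, each written with vertices in increasing order, are:

  0-simplices (6): [0], [1], [2], [3], [4], [5]
  1-simplices (15): [0,1], [0,2], [0,3], [0,4], [0,5], [1,2], [1,3], [1,4], [1,5], [2,3], [2,4], [2,5], [3,4], [3,5], [4,5]
  2-simplices (10): [0,1,4], [0,1,5], [0,2,3], [0,2,5], [0,3,4], [1,2,3], [1,2,4], [1,3,5], [2,4,5], [3,4,5]

giving chain groups C_0 ≅ Z^6, C_1 ≅ Z^15, C_2 ≅ Z^10.

The boundary map ∂_1: C_1 → C_0 sends each edge [p,q] (with p < q) to q − p.
The 6×15 boundary matrix has rank 5 and Smith normal form diag(1,1,1,1,1).

The boundary map ∂_2: C_2 → C_1 acts by ∂[p,q,r] = [q,r] − [p,r] + [p,q]. For instance
  ∂[1,3,5] = [3,5] − [1,5] + [1,3],
  ∂[3,4,5] = [4,5] − [3,5] + [3,4].
The resulting 15×10 matrix has rank 10, and its Smith normal form has invariant factors (1,1,1,1,1,1,1,1,1,2).

Computing H_k = (kernel of ∂_k) / (image of ∂_{k+1}):

  H_0: rank C_0 − rank ∂_1 = 6 − 5 = 1, and the invariant factors of ∂_1 are all 1, so H_0 ≅ Z.
  H_1: rank ker ∂_1 − rank ∂_2 = (15 − 5) − 10 = 0, and ∂_2 has invariant factor 2 > 1, so H_1 ≅ Z/2Z.
  H_2: rank ker ∂_2 − rank ∂_3 = (10 − 10) − 0 = 0, and there is no ∂_3, so H_2 ≅ 0.

H_0 = Z,  H_1 = Z/2Z,  H_2 = 0.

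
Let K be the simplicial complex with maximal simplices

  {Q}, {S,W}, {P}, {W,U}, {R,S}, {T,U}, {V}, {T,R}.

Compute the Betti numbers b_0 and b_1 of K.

Order the vertices as P < Q < R < S < T < U < V < W. Listing each simplex with vertices in this order, K has dimension 1 with simplices:

  0-simplices (8): P, Q, R, S, T, U, V, W
  1-simplices (5): RS, RT, SW, TU, UW

Hence C_0 ≅ Z^8, C_1 ≅ Z^5.

Boundary ∂_1: C_1 → C_0 is given by ∂[p,q] = [q] − [p]. For instance
  ∂TU = U − T.
This gives a 8×5 integer matrix of rank 4; reducing to Smith normal form yields diagonal entries (1,1,1,1).

From H_k ≅ ker(∂_k) / im(∂_{k+1}) we obtain:

  H_0: rank C_0 − rank ∂_1 = 8 − 4 = 4, and the invariant factors of ∂_1 are all 1, so H_0 = Z^4.
  H_1: rank ker ∂_1 − rank ∂_2 = (5 − 4) − 0 = 1, and there is no ∂_2, so H_1 = Z.

(K is a triangulation of the disjoint union of a set of 3 points and the circle S^1.)

Hence the Betti numbers are b_0 = 4, b_1 = 1.

b_0 = 4, b_1 = 1.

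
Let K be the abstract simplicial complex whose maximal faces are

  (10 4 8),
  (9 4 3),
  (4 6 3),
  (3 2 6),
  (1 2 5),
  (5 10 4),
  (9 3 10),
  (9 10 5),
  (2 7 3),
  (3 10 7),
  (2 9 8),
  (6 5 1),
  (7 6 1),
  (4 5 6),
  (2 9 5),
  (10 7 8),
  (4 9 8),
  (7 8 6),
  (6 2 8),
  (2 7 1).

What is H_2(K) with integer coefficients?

H_2 = 0.

Fix the vertex order 1 < 2 < 3 < 4 < 5 < 6 < 7 < 8 < 9 < 10 and write every simplex with vertices in increasing order. Then dim K = 2 and the simplices of K are:

  0-simplices (10): [1], [2], [3], [4], [5], [6], [7], [8], [9], [10]
  1-simplices (30): (30 of them)
  2-simplices (20): (20 of them)

giving chain groups C_0 ≅ Z^10, C_1 ≅ Z^30, C_2 ≅ Z^20.

Boundary ∂_1: C_1 → C_0 is given by ∂[p,q] = [q] − [p]. For instance
  ∂[8,10] = [10] − [8].
The 10×30 boundary matrix has rank 9 and Smith normal form diag(1,1,1,1,1,1,1,1,1).

∂_2: C_2 → C_1 acts by ∂[p,q,r] = [q,r] − [p,r] + [p,q]. For instance
  ∂[3,9,10] = [9,10] − [3,10] + [3,9],
  ∂[1,5,6] = [5,6] − [1,6] + [1,5].
As a 30×20 matrix over Z this has rank 20, with invariant factors (1,1,1,1,1,1,1,1,1,1,1,1,1,1,1,1,1,1,1,2).

From H_k ≅ ker(∂_k) / im(∂_{k+1}) we obtain:

  H_2: rank ker ∂_2 − rank ∂_3 = (20 − 20) − 0 = 0, and there is no ∂_3, so H_2 ≅ 0.

(K is a triangulation of the Klein bottle.)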